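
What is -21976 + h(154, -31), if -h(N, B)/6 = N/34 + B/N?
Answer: -28800577/1309 ≈ -22002.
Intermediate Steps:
h(N, B) = -3*N/17 - 6*B/N (h(N, B) = -6*(N/34 + B/N) = -3*N/17 - 6*B/N)
-21976 + h(154, -31) = -21976 + (-3/17*154 - 6*(-31)/154) = -21976 + (-462/17 - 6*(-31)*1/154) = -21976 + (-462/17 + 93/77) = -21976 - 33993/1309 = -28800577/1309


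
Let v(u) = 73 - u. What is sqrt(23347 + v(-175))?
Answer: 11*sqrt(195) ≈ 153.61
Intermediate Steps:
sqrt(23347 + v(-175)) = sqrt(23347 + (73 - 1*(-175))) = sqrt(23347 + (73 + 175)) = sqrt(23347 + 248) = sqrt(23595) = 11*sqrt(195)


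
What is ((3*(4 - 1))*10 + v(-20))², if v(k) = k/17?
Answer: 2280100/289 ≈ 7889.6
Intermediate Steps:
v(k) = k/17 (v(k) = k*(1/17) = k/17)
((3*(4 - 1))*10 + v(-20))² = ((3*(4 - 1))*10 + (1/17)*(-20))² = ((3*3)*10 - 20/17)² = (9*10 - 20/17)² = (90 - 20/17)² = (1510/17)² = 2280100/289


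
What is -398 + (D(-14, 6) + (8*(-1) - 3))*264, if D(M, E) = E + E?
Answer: -134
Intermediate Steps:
D(M, E) = 2*E
-398 + (D(-14, 6) + (8*(-1) - 3))*264 = -398 + (2*6 + (8*(-1) - 3))*264 = -398 + (12 + (-8 - 3))*264 = -398 + (12 - 11)*264 = -398 + 1*264 = -398 + 264 = -134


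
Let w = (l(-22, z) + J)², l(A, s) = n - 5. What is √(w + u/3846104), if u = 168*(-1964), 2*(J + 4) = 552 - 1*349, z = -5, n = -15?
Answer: √5552892504253537/961526 ≈ 77.499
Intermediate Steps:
l(A, s) = -20 (l(A, s) = -15 - 5 = -20)
J = 195/2 (J = -4 + (552 - 1*349)/2 = -4 + (552 - 349)/2 = -4 + (½)*203 = -4 + 203/2 = 195/2 ≈ 97.500)
u = -329952
w = 24025/4 (w = (-20 + 195/2)² = (155/2)² = 24025/4 ≈ 6006.3)
√(w + u/3846104) = √(24025/4 - 329952/3846104) = √(24025/4 - 329952*1/3846104) = √(24025/4 - 41244/480763) = √(11550166099/1923052) = √5552892504253537/961526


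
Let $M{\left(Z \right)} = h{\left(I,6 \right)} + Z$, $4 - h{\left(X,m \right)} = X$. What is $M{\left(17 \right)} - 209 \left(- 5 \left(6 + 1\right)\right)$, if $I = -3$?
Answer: $7339$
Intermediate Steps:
$h{\left(X,m \right)} = 4 - X$
$M{\left(Z \right)} = 7 + Z$ ($M{\left(Z \right)} = \left(4 - -3\right) + Z = \left(4 + 3\right) + Z = 7 + Z$)
$M{\left(17 \right)} - 209 \left(- 5 \left(6 + 1\right)\right) = \left(7 + 17\right) - 209 \left(- 5 \left(6 + 1\right)\right) = 24 - 209 \left(\left(-5\right) 7\right) = 24 - -7315 = 24 + 7315 = 7339$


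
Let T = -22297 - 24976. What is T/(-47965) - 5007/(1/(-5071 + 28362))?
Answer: -5593584097432/47965 ≈ -1.1662e+8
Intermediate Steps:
T = -47273
T/(-47965) - 5007/(1/(-5071 + 28362)) = -47273/(-47965) - 5007/(1/(-5071 + 28362)) = -47273*(-1/47965) - 5007/(1/23291) = 47273/47965 - 5007/1/23291 = 47273/47965 - 5007*23291 = 47273/47965 - 116618037 = -5593584097432/47965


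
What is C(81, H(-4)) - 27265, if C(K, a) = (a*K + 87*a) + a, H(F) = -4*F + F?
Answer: -25237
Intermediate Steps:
H(F) = -3*F
C(K, a) = 88*a + K*a (C(K, a) = (K*a + 87*a) + a = (87*a + K*a) + a = 88*a + K*a)
C(81, H(-4)) - 27265 = (-3*(-4))*(88 + 81) - 27265 = 12*169 - 27265 = 2028 - 27265 = -25237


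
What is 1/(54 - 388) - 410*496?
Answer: -67922241/334 ≈ -2.0336e+5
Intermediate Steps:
1/(54 - 388) - 410*496 = 1/(-334) - 203360 = -1/334 - 203360 = -67922241/334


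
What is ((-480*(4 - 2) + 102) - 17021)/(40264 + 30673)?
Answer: -17879/70937 ≈ -0.25204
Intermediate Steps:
((-480*(4 - 2) + 102) - 17021)/(40264 + 30673) = ((-480*2 + 102) - 17021)/70937 = ((-80*12 + 102) - 17021)*(1/70937) = ((-960 + 102) - 17021)*(1/70937) = (-858 - 17021)*(1/70937) = -17879*1/70937 = -17879/70937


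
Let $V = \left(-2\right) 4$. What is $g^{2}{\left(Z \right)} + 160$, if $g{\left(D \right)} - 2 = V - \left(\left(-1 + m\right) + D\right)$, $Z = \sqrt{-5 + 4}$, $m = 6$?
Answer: $280 + 22 i \approx 280.0 + 22.0 i$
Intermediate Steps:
$V = -8$
$Z = i$ ($Z = \sqrt{-1} = i \approx 1.0 i$)
$g{\left(D \right)} = -11 - D$ ($g{\left(D \right)} = 2 - \left(13 + D\right) = -11 - D$)
$g^{2}{\left(Z \right)} + 160 = \left(-11 - i\right)^{2} + 160 = 160 + \left(-11 - i\right)^{2}$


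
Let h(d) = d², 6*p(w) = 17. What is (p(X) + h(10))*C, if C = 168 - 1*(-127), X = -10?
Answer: 182015/6 ≈ 30336.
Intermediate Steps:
p(w) = 17/6 (p(w) = (⅙)*17 = 17/6)
C = 295 (C = 168 + 127 = 295)
(p(X) + h(10))*C = (17/6 + 10²)*295 = (17/6 + 100)*295 = (617/6)*295 = 182015/6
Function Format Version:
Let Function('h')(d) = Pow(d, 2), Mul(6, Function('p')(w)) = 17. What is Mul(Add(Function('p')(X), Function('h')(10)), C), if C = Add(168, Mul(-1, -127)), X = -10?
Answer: Rational(182015, 6) ≈ 30336.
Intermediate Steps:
Function('p')(w) = Rational(17, 6) (Function('p')(w) = Mul(Rational(1, 6), 17) = Rational(17, 6))
C = 295 (C = Add(168, 127) = 295)
Mul(Add(Function('p')(X), Function('h')(10)), C) = Mul(Add(Rational(17, 6), Pow(10, 2)), 295) = Mul(Add(Rational(17, 6), 100), 295) = Mul(Rational(617, 6), 295) = Rational(182015, 6)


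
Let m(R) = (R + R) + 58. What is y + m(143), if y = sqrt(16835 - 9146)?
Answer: 344 + sqrt(7689) ≈ 431.69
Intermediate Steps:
m(R) = 58 + 2*R (m(R) = 2*R + 58 = 58 + 2*R)
y = sqrt(7689) ≈ 87.687
y + m(143) = sqrt(7689) + (58 + 2*143) = sqrt(7689) + (58 + 286) = sqrt(7689) + 344 = 344 + sqrt(7689)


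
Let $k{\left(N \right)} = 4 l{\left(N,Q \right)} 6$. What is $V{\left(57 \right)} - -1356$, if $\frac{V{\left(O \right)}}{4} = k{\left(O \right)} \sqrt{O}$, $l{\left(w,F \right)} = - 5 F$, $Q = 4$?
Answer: $1356 - 1920 \sqrt{57} \approx -13140.0$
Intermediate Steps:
$k{\left(N \right)} = -480$ ($k{\left(N \right)} = 4 \left(\left(-5\right) 4\right) 6 = 4 \left(-20\right) 6 = \left(-80\right) 6 = -480$)
$V{\left(O \right)} = - 1920 \sqrt{O}$ ($V{\left(O \right)} = 4 \left(- 480 \sqrt{O}\right) = - 1920 \sqrt{O}$)
$V{\left(57 \right)} - -1356 = - 1920 \sqrt{57} - -1356 = - 1920 \sqrt{57} + 1356 = 1356 - 1920 \sqrt{57}$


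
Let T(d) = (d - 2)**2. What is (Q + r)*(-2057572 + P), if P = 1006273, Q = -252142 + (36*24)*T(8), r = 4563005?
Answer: -4564705565133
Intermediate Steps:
T(d) = (-2 + d)**2
Q = -221038 (Q = -252142 + (36*24)*(-2 + 8)**2 = -252142 + 864*6**2 = -252142 + 864*36 = -252142 + 31104 = -221038)
(Q + r)*(-2057572 + P) = (-221038 + 4563005)*(-2057572 + 1006273) = 4341967*(-1051299) = -4564705565133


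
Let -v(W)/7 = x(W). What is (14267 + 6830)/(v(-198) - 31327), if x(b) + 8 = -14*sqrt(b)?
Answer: -659724287/979777033 - 6202518*I*sqrt(22)/979777033 ≈ -0.67334 - 0.029693*I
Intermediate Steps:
x(b) = -8 - 14*sqrt(b)
v(W) = 56 + 98*sqrt(W) (v(W) = -7*(-8 - 14*sqrt(W)) = 56 + 98*sqrt(W))
(14267 + 6830)/(v(-198) - 31327) = (14267 + 6830)/((56 + 98*sqrt(-198)) - 31327) = 21097/((56 + 98*(3*I*sqrt(22))) - 31327) = 21097/((56 + 294*I*sqrt(22)) - 31327) = 21097/(-31271 + 294*I*sqrt(22))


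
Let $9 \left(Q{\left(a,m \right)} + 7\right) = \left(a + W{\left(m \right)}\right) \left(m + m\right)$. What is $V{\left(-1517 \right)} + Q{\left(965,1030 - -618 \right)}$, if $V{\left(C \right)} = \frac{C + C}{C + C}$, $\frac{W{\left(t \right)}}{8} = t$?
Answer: $\frac{46635050}{9} \approx 5.1817 \cdot 10^{6}$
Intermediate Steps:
$W{\left(t \right)} = 8 t$
$Q{\left(a,m \right)} = -7 + \frac{2 m \left(a + 8 m\right)}{9}$ ($Q{\left(a,m \right)} = -7 + \frac{\left(a + 8 m\right) \left(m + m\right)}{9} = -7 + \frac{\left(a + 8 m\right) 2 m}{9} = -7 + \frac{2 m \left(a + 8 m\right)}{9}$)
$V{\left(C \right)} = 1$ ($V{\left(C \right)} = \frac{2 C}{2 C} = 2 C \frac{1}{2 C} = 1$)
$V{\left(-1517 \right)} + Q{\left(965,1030 - -618 \right)} = 1 + \left(-7 + \frac{16 \left(1030 - -618\right)^{2}}{9} + \frac{2}{9} \cdot 965 \left(1030 - -618\right)\right) = 1 + \left(-7 + \frac{16 \left(1030 + 618\right)^{2}}{9} + \frac{2}{9} \cdot 965 \left(1030 + 618\right)\right) = 1 + \left(-7 + \frac{16 \cdot 1648^{2}}{9} + \frac{2}{9} \cdot 965 \cdot 1648\right) = 1 + \left(-7 + \frac{16}{9} \cdot 2715904 + \frac{3180640}{9}\right) = 1 + \left(-7 + \frac{43454464}{9} + \frac{3180640}{9}\right) = 1 + \frac{46635041}{9} = \frac{46635050}{9}$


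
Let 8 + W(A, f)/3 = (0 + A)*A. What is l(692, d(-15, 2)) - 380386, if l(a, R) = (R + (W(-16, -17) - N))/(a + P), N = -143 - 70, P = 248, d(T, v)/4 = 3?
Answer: -357561871/940 ≈ -3.8039e+5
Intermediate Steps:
d(T, v) = 12 (d(T, v) = 4*3 = 12)
W(A, f) = -24 + 3*A² (W(A, f) = -24 + 3*((0 + A)*A) = -24 + 3*(A*A) = -24 + 3*A²)
N = -213
l(a, R) = (957 + R)/(248 + a) (l(a, R) = (R + ((-24 + 3*(-16)²) - 1*(-213)))/(a + 248) = (R + ((-24 + 3*256) + 213))/(248 + a) = (R + ((-24 + 768) + 213))/(248 + a) = (R + (744 + 213))/(248 + a) = (R + 957)/(248 + a) = (957 + R)/(248 + a))
l(692, d(-15, 2)) - 380386 = (957 + 12)/(248 + 692) - 380386 = 969/940 - 380386 = -357561871/940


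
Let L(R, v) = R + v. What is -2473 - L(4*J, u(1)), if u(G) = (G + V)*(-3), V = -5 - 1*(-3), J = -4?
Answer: -2460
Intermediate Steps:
V = -2 (V = -5 + 3 = -2)
u(G) = 6 - 3*G (u(G) = (G - 2)*(-3) = (-2 + G)*(-3) = 6 - 3*G)
-2473 - L(4*J, u(1)) = -2473 - (4*(-4) + (6 - 3*1)) = -2473 - (-16 + (6 - 3)) = -2473 - (-16 + 3) = -2473 - 1*(-13) = -2473 + 13 = -2460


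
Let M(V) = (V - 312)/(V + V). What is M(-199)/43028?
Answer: 511/17125144 ≈ 2.9839e-5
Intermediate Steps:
M(V) = (-312 + V)/(2*V) (M(V) = (-312 + V)/((2*V)) = (-312 + V)*(1/(2*V)) = (-312 + V)/(2*V))
M(-199)/43028 = ((1/2)*(-312 - 199)/(-199))/43028 = ((1/2)*(-1/199)*(-511))*(1/43028) = (511/398)*(1/43028) = 511/17125144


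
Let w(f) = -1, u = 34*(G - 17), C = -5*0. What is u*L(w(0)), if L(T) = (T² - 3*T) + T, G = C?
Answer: -1734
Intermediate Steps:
C = 0
G = 0
u = -578 (u = 34*(0 - 17) = 34*(-17) = -578)
L(T) = T² - 2*T
u*L(w(0)) = -(-578)*(-2 - 1) = -(-578)*(-3) = -578*3 = -1734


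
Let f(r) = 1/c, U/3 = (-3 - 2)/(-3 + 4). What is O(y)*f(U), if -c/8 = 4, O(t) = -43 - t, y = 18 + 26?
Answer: 87/32 ≈ 2.7188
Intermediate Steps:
y = 44
c = -32 (c = -8*4 = -32)
U = -15 (U = 3*((-3 - 2)/(-3 + 4)) = 3*(-5/1) = 3*(-5*1) = 3*(-5) = -15)
f(r) = -1/32 (f(r) = 1/(-32) = 1*(-1/32) = -1/32)
O(y)*f(U) = (-43 - 1*44)*(-1/32) = (-43 - 44)*(-1/32) = -87*(-1/32) = 87/32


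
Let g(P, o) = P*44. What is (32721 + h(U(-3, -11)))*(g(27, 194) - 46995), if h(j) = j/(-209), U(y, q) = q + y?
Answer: -313260468321/209 ≈ -1.4989e+9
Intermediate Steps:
g(P, o) = 44*P
h(j) = -j/209 (h(j) = j*(-1/209) = -j/209)
(32721 + h(U(-3, -11)))*(g(27, 194) - 46995) = (32721 - (-11 - 3)/209)*(44*27 - 46995) = (32721 - 1/209*(-14))*(1188 - 46995) = (32721 + 14/209)*(-45807) = (6838703/209)*(-45807) = -313260468321/209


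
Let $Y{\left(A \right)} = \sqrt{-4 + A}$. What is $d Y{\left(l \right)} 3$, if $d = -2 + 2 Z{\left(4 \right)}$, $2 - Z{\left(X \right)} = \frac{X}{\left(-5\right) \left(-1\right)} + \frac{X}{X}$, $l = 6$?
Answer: $- \frac{24 \sqrt{2}}{5} \approx -6.7882$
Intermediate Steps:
$Z{\left(X \right)} = 1 - \frac{X}{5}$ ($Z{\left(X \right)} = 2 - \left(\frac{X}{\left(-5\right) \left(-1\right)} + \frac{X}{X}\right) = 2 - \left(\frac{X}{5} + 1\right) = 2 - \left(1 + \frac{X}{5}\right) = 1 - \frac{X}{5}$)
$d = - \frac{8}{5}$ ($d = -2 + 2 \left(1 - \frac{4}{5}\right) = -2 + 2 \cdot \frac{1}{5} = -2 + \frac{2}{5} = - \frac{8}{5} \approx -1.6$)
$d Y{\left(l \right)} 3 = - \frac{8 \sqrt{-4 + 6}}{5} \cdot 3 = - \frac{8 \sqrt{2}}{5} \cdot 3 = - \frac{24 \sqrt{2}}{5}$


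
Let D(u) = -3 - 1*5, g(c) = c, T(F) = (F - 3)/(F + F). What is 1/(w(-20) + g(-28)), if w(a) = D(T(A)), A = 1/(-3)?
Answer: -1/36 ≈ -0.027778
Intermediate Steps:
A = -⅓ (A = 1*(-⅓) = -⅓ ≈ -0.33333)
T(F) = (-3 + F)/(2*F) (T(F) = (-3 + F)/((2*F)) = (-3 + F)*(1/(2*F)) = (-3 + F)/(2*F))
D(u) = -8 (D(u) = -3 - 5 = -8)
w(a) = -8
1/(w(-20) + g(-28)) = 1/(-8 - 28) = 1/(-36) = -1/36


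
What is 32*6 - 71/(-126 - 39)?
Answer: 31751/165 ≈ 192.43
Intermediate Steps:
32*6 - 71/(-126 - 39) = 192 - 71/(-165) = 192 - 71*(-1/165) = 192 + 71/165 = 31751/165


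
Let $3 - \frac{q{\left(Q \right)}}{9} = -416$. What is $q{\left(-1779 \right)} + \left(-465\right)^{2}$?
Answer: $219996$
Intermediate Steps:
$q{\left(Q \right)} = 3771$ ($q{\left(Q \right)} = 27 - -3744 = 27 + 3744 = 3771$)
$q{\left(-1779 \right)} + \left(-465\right)^{2} = 3771 + \left(-465\right)^{2} = 3771 + 216225 = 219996$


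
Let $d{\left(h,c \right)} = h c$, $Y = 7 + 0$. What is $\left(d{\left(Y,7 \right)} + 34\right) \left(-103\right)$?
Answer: $-8549$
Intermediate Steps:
$Y = 7$
$d{\left(h,c \right)} = c h$
$\left(d{\left(Y,7 \right)} + 34\right) \left(-103\right) = \left(7 \cdot 7 + 34\right) \left(-103\right) = \left(49 + 34\right) \left(-103\right) = 83 \left(-103\right) = -8549$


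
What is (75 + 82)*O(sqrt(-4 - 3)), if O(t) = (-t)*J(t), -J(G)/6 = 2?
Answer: 1884*I*sqrt(7) ≈ 4984.6*I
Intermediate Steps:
J(G) = -12 (J(G) = -6*2 = -12)
O(t) = 12*t (O(t) = -t*(-12) = 12*t)
(75 + 82)*O(sqrt(-4 - 3)) = (75 + 82)*(12*sqrt(-4 - 3)) = 157*(12*sqrt(-7)) = 157*(12*(I*sqrt(7))) = 157*(12*I*sqrt(7)) = 1884*I*sqrt(7)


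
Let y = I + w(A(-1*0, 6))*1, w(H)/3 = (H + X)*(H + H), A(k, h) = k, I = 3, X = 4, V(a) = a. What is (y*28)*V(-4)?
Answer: -336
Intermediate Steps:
w(H) = 6*H*(4 + H) (w(H) = 3*((H + 4)*(H + H)) = 3*((4 + H)*(2*H)) = 3*(2*H*(4 + H)) = 6*H*(4 + H))
y = 3 (y = 3 + (6*(-1*0)*(4 - 1*0))*1 = 3 + (6*0*(4 + 0))*1 = 3 + (6*0*4)*1 = 3 + 0*1 = 3 + 0 = 3)
(y*28)*V(-4) = (3*28)*(-4) = 84*(-4) = -336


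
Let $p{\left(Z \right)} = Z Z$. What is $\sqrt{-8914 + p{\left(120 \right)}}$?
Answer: $\sqrt{5486} \approx 74.068$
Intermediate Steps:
$p{\left(Z \right)} = Z^{2}$
$\sqrt{-8914 + p{\left(120 \right)}} = \sqrt{-8914 + 120^{2}} = \sqrt{-8914 + 14400} = \sqrt{5486}$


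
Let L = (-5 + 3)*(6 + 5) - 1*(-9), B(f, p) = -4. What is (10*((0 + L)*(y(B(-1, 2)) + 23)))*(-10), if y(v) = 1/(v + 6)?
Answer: 30550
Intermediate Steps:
L = -13 (L = -2*11 + 9 = -22 + 9 = -13)
y(v) = 1/(6 + v)
(10*((0 + L)*(y(B(-1, 2)) + 23)))*(-10) = (10*((0 - 13)*(1/(6 - 4) + 23)))*(-10) = (10*(-13*(1/2 + 23)))*(-10) = (10*(-13*(½ + 23)))*(-10) = (10*(-13*47/2))*(-10) = (10*(-611/2))*(-10) = -3055*(-10) = 30550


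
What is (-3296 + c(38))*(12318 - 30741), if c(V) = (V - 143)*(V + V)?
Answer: 207737748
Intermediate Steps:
c(V) = 2*V*(-143 + V) (c(V) = (-143 + V)*(2*V) = 2*V*(-143 + V))
(-3296 + c(38))*(12318 - 30741) = (-3296 + 2*38*(-143 + 38))*(12318 - 30741) = (-3296 + 2*38*(-105))*(-18423) = (-3296 - 7980)*(-18423) = -11276*(-18423) = 207737748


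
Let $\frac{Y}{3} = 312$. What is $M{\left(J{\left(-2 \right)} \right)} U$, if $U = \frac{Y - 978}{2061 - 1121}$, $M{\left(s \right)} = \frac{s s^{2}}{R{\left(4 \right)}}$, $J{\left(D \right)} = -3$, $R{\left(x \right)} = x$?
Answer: $\frac{567}{1880} \approx 0.3016$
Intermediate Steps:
$Y = 936$ ($Y = 3 \cdot 312 = 936$)
$M{\left(s \right)} = \frac{s^{3}}{4}$ ($M{\left(s \right)} = \frac{s s^{2}}{4} = s^{3} \cdot \frac{1}{4} = \frac{s^{3}}{4}$)
$U = - \frac{21}{470}$ ($U = \frac{936 - 978}{2061 - 1121} = - \frac{42}{940} = \left(-42\right) \frac{1}{940} = - \frac{21}{470} \approx -0.044681$)
$M{\left(J{\left(-2 \right)} \right)} U = \frac{\left(-3\right)^{3}}{4} \left(- \frac{21}{470}\right) = \frac{1}{4} \left(-27\right) \left(- \frac{21}{470}\right) = \left(- \frac{27}{4}\right) \left(- \frac{21}{470}\right) = \frac{567}{1880}$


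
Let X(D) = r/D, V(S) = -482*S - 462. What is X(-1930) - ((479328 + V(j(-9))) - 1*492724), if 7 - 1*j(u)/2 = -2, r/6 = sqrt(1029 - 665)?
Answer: 22534 - 6*sqrt(91)/965 ≈ 22534.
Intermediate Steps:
r = 12*sqrt(91) (r = 6*sqrt(1029 - 665) = 6*sqrt(364) = 6*(2*sqrt(91)) = 12*sqrt(91) ≈ 114.47)
j(u) = 18 (j(u) = 14 - 2*(-2) = 14 + 4 = 18)
V(S) = -462 - 482*S
X(D) = 12*sqrt(91)/D (X(D) = (12*sqrt(91))/D = 12*sqrt(91)/D)
X(-1930) - ((479328 + V(j(-9))) - 1*492724) = 12*sqrt(91)/(-1930) - ((479328 + (-462 - 482*18)) - 1*492724) = 12*sqrt(91)*(-1/1930) - ((479328 + (-462 - 8676)) - 492724) = -6*sqrt(91)/965 - ((479328 - 9138) - 492724) = -6*sqrt(91)/965 - (470190 - 492724) = -6*sqrt(91)/965 - 1*(-22534) = -6*sqrt(91)/965 + 22534 = 22534 - 6*sqrt(91)/965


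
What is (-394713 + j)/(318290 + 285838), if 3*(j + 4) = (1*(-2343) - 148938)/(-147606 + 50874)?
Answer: -6516763/9974144 ≈ -0.65337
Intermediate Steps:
j = -37389/10748 (j = -4 + ((1*(-2343) - 148938)/(-147606 + 50874))/3 = -4 + ((-2343 - 148938)/(-96732))/3 = -4 + (-151281*(-1/96732))/3 = -4 + (⅓)*(16809/10748) = -4 + 5603/10748 = -37389/10748 ≈ -3.4787)
(-394713 + j)/(318290 + 285838) = (-394713 - 37389/10748)/(318290 + 285838) = -4242412713/10748/604128 = -4242412713/10748*1/604128 = -6516763/9974144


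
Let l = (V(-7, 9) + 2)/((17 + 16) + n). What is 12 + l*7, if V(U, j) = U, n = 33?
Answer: 757/66 ≈ 11.470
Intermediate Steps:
l = -5/66 (l = (-7 + 2)/((17 + 16) + 33) = -5/(33 + 33) = -5/66 ≈ -0.075758)
12 + l*7 = 12 - 5/66*7 = 12 - 35/66 = 757/66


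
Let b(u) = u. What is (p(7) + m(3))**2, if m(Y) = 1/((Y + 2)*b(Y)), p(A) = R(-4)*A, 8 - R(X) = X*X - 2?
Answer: 395641/225 ≈ 1758.4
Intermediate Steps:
R(X) = 10 - X**2 (R(X) = 8 - (X*X - 2) = 8 - (X**2 - 2) = 8 - (-2 + X**2) = 8 + (2 - X**2) = 10 - X**2)
p(A) = -6*A (p(A) = (10 - 1*(-4)**2)*A = (10 - 1*16)*A = (10 - 16)*A = -6*A)
m(Y) = 1/(Y*(2 + Y)) (m(Y) = 1/((Y + 2)*Y) = 1/((2 + Y)*Y) = 1/(Y*(2 + Y)))
(p(7) + m(3))**2 = (-6*7 + 1/(3*(2 + 3)))**2 = (-42 + (1/3)/5)**2 = (-42 + (1/3)*(1/5))**2 = (-42 + 1/15)**2 = (-629/15)**2 = 395641/225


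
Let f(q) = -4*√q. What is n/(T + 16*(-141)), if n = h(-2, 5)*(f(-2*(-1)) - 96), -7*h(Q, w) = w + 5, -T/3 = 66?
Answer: -160/2863 - 20*√2/8589 ≈ -0.059179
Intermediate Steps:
T = -198 (T = -3*66 = -198)
h(Q, w) = -5/7 - w/7 (h(Q, w) = -(w + 5)/7 = -(5 + w)/7 = -5/7 - w/7)
n = 960/7 + 40*√2/7 (n = (-5/7 - ⅐*5)*(-4*√2 - 96) = (-5/7 - 5/7)*(-4*√2 - 96) = -10*(-96 - 4*√2)/7 = 960/7 + 40*√2/7 ≈ 145.22)
n/(T + 16*(-141)) = (960/7 + 40*√2/7)/(-198 + 16*(-141)) = (960/7 + 40*√2/7)/(-198 - 2256) = (960/7 + 40*√2/7)/(-2454) = (960/7 + 40*√2/7)*(-1/2454) = -160/2863 - 20*√2/8589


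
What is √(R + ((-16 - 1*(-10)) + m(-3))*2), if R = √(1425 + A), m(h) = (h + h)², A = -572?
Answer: √(60 + √853) ≈ 9.4449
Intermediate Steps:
m(h) = 4*h² (m(h) = (2*h)² = 4*h²)
R = √853 (R = √(1425 - 572) = √853 ≈ 29.206)
√(R + ((-16 - 1*(-10)) + m(-3))*2) = √(√853 + ((-16 - 1*(-10)) + 4*(-3)²)*2) = √(√853 + ((-16 + 10) + 4*9)*2) = √(√853 + (-6 + 36)*2) = √(√853 + 30*2) = √(√853 + 60) = √(60 + √853)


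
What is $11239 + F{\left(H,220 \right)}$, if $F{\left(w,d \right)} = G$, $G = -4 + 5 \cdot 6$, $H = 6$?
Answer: $11265$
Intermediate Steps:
$G = 26$ ($G = -4 + 30 = 26$)
$F{\left(w,d \right)} = 26$
$11239 + F{\left(H,220 \right)} = 11239 + 26 = 11265$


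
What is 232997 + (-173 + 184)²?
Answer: 233118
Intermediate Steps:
232997 + (-173 + 184)² = 232997 + 11² = 232997 + 121 = 233118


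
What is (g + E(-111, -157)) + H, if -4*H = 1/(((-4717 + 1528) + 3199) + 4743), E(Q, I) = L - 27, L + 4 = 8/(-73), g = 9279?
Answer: 12834925079/1387876 ≈ 9247.9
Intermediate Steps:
L = -300/73 (L = -4 + 8/(-73) = -4 + 8*(-1/73) = -4 - 8/73 = -300/73 ≈ -4.1096)
E(Q, I) = -2271/73 (E(Q, I) = -300/73 - 27 = -2271/73)
H = -1/19012 (H = -1/(4*(((-4717 + 1528) + 3199) + 4743)) = -1/(4*((-3189 + 3199) + 4743)) = -1/(4*(10 + 4743)) = -¼/4753 = -¼*1/4753 = -1/19012 ≈ -5.2598e-5)
(g + E(-111, -157)) + H = (9279 - 2271/73) - 1/19012 = 675096/73 - 1/19012 = 12834925079/1387876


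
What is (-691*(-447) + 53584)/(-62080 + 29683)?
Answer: -362461/32397 ≈ -11.188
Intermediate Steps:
(-691*(-447) + 53584)/(-62080 + 29683) = (308877 + 53584)/(-32397) = 362461*(-1/32397) = -362461/32397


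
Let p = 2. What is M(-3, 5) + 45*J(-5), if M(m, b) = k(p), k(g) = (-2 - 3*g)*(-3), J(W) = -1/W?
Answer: 33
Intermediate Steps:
k(g) = 6 + 9*g
M(m, b) = 24 (M(m, b) = 6 + 9*2 = 6 + 18 = 24)
M(-3, 5) + 45*J(-5) = 24 + 45*(-1/(-5)) = 24 + 45*(-1*(-⅕)) = 24 + 45*(⅕) = 24 + 9 = 33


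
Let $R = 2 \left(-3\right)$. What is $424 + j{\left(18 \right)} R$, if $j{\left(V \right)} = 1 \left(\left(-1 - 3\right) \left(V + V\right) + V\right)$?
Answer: $1180$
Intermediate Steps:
$R = -6$
$j{\left(V \right)} = - 7 V$ ($j{\left(V \right)} = 1 \left(- 4 \cdot 2 V + V\right) = 1 \left(- 8 V + V\right) = 1 \left(- 7 V\right) = - 7 V$)
$424 + j{\left(18 \right)} R = 424 + \left(-7\right) 18 \left(-6\right) = 424 - -756 = 424 + 756 = 1180$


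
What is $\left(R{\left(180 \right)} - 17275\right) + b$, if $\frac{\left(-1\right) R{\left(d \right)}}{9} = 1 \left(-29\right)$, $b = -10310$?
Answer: $-27324$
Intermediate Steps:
$R{\left(d \right)} = 261$ ($R{\left(d \right)} = - 9 \cdot 1 \left(-29\right) = \left(-9\right) \left(-29\right) = 261$)
$\left(R{\left(180 \right)} - 17275\right) + b = \left(261 - 17275\right) - 10310 = -17014 - 10310 = -27324$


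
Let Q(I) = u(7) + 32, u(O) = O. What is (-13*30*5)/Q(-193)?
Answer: -50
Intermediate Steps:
Q(I) = 39 (Q(I) = 7 + 32 = 39)
(-13*30*5)/Q(-193) = (-13*30*5)/39 = -390*5*(1/39) = -1950*1/39 = -50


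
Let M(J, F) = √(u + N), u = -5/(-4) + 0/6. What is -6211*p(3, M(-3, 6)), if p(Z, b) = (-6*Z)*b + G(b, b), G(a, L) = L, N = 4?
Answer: 105587*√21/2 ≈ 2.4193e+5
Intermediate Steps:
u = 5/4 (u = -5*(-¼) + 0*(⅙) = 5/4 + 0 = 5/4 ≈ 1.2500)
M(J, F) = √21/2 (M(J, F) = √(5/4 + 4) = √(21/4) = √21/2)
p(Z, b) = b - 6*Z*b (p(Z, b) = (-6*Z)*b + b = -6*Z*b + b = b - 6*Z*b)
-6211*p(3, M(-3, 6)) = -6211*√21/2*(1 - 6*3) = -6211*√21/2*(1 - 18) = -6211*√21/2*(-17) = -(-105587)*√21/2 = 105587*√21/2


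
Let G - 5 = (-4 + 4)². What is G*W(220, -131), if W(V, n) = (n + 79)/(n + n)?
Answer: 130/131 ≈ 0.99237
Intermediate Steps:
W(V, n) = (79 + n)/(2*n) (W(V, n) = (79 + n)/((2*n)) = (79 + n)*(1/(2*n)) = (79 + n)/(2*n))
G = 5 (G = 5 + (-4 + 4)² = 5 + 0² = 5 + 0 = 5)
G*W(220, -131) = 5*((½)*(79 - 131)/(-131)) = 5*((½)*(-1/131)*(-52)) = 5*(26/131) = 130/131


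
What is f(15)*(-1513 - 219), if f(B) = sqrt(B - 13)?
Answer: -1732*sqrt(2) ≈ -2449.4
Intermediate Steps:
f(B) = sqrt(-13 + B)
f(15)*(-1513 - 219) = sqrt(-13 + 15)*(-1513 - 219) = sqrt(2)*(-1732) = -1732*sqrt(2)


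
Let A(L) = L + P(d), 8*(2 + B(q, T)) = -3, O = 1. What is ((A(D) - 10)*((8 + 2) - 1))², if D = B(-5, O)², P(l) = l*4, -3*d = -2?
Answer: 950625/4096 ≈ 232.09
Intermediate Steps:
d = ⅔ (d = -⅓*(-2) = ⅔ ≈ 0.66667)
P(l) = 4*l
B(q, T) = -19/8 (B(q, T) = -2 + (⅛)*(-3) = -2 - 3/8 = -19/8)
D = 361/64 (D = (-19/8)² = 361/64 ≈ 5.6406)
A(L) = 8/3 + L (A(L) = L + 4*(⅔) = L + 8/3 = 8/3 + L)
((A(D) - 10)*((8 + 2) - 1))² = (((8/3 + 361/64) - 10)*((8 + 2) - 1))² = ((1595/192 - 10)*(10 - 1))² = (-325/192*9)² = (-975/64)² = 950625/4096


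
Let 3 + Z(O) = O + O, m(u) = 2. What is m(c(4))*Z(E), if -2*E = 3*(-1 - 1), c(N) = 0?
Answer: 6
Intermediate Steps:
E = 3 (E = -3*(-1 - 1)/2 = -3*(-2)/2 = -½*(-6) = 3)
Z(O) = -3 + 2*O (Z(O) = -3 + (O + O) = -3 + 2*O)
m(c(4))*Z(E) = 2*(-3 + 2*3) = 2*(-3 + 6) = 2*3 = 6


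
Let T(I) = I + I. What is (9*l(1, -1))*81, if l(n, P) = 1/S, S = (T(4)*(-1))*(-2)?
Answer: 729/16 ≈ 45.563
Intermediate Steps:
T(I) = 2*I
S = 16 (S = ((2*4)*(-1))*(-2) = (8*(-1))*(-2) = -8*(-2) = 16)
l(n, P) = 1/16
(9*l(1, -1))*81 = (9*(1/16))*81 = (9/16)*81 = 729/16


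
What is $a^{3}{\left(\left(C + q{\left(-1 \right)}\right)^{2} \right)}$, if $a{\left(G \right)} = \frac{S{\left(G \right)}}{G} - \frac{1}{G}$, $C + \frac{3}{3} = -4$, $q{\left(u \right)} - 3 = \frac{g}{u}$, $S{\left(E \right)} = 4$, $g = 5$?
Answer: $\frac{27}{117649} \approx 0.0002295$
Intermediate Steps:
$q{\left(u \right)} = 3 + \frac{5}{u}$
$C = -5$ ($C = -1 - 4 = -5$)
$a{\left(G \right)} = \frac{3}{G}$ ($a{\left(G \right)} = \frac{4}{G} - \frac{1}{G} = \frac{3}{G}$)
$a^{3}{\left(\left(C + q{\left(-1 \right)}\right)^{2} \right)} = \left(\frac{3}{\left(-5 + \left(3 + \frac{5}{-1}\right)\right)^{2}}\right)^{3} = \left(\frac{3}{\left(-5 + \left(3 + 5 \left(-1\right)\right)\right)^{2}}\right)^{3} = \left(\frac{3}{\left(-5 + \left(3 - 5\right)\right)^{2}}\right)^{3} = \left(\frac{3}{\left(-5 - 2\right)^{2}}\right)^{3} = \left(\frac{3}{\left(-7\right)^{2}}\right)^{3} = \left(\frac{3}{49}\right)^{3} = \frac{27}{117649}$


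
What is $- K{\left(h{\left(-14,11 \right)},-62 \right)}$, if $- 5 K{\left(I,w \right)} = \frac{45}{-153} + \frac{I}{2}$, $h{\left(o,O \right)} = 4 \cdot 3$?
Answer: $\frac{97}{85} \approx 1.1412$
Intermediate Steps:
$h{\left(o,O \right)} = 12$
$K{\left(I,w \right)} = \frac{1}{17} - \frac{I}{10}$ ($K{\left(I,w \right)} = - \frac{\frac{45}{-153} + \frac{I}{2}}{5} = - \frac{45 \left(- \frac{1}{153}\right) + I \frac{1}{2}}{5} = - \frac{- \frac{5}{17} + \frac{I}{2}}{5} = \frac{1}{17} - \frac{I}{10}$)
$- K{\left(h{\left(-14,11 \right)},-62 \right)} = - (\frac{1}{17} - \frac{6}{5}) = \left(-1\right) \left(- \frac{97}{85}\right) = \frac{97}{85}$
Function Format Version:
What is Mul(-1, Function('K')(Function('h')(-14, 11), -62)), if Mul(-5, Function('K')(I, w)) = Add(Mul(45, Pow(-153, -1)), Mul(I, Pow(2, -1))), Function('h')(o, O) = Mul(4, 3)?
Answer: Rational(97, 85) ≈ 1.1412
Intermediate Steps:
Function('h')(o, O) = 12
Function('K')(I, w) = Add(Rational(1, 17), Mul(Rational(-1, 10), I)) (Function('K')(I, w) = Mul(Rational(-1, 5), Add(Mul(45, Pow(-153, -1)), Mul(I, Pow(2, -1)))) = Mul(Rational(-1, 5), Add(Mul(45, Rational(-1, 153)), Mul(I, Rational(1, 2)))) = Mul(Rational(-1, 5), Add(Rational(-5, 17), Mul(Rational(1, 2), I))) = Add(Rational(1, 17), Mul(Rational(-1, 10), I)))
Mul(-1, Function('K')(Function('h')(-14, 11), -62)) = Mul(-1, Add(Rational(1, 17), Mul(Rational(-1, 10), 12))) = Mul(-1, Add(Rational(1, 17), Rational(-6, 5))) = Mul(-1, Rational(-97, 85)) = Rational(97, 85)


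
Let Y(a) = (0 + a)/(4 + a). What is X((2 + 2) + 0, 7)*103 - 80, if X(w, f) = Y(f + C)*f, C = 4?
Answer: 6731/15 ≈ 448.73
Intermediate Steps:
Y(a) = a/(4 + a)
X(w, f) = f*(4 + f)/(8 + f) (X(w, f) = ((f + 4)/(4 + (f + 4)))*f = ((4 + f)/(4 + (4 + f)))*f = ((4 + f)/(8 + f))*f = f*(4 + f)/(8 + f))
X((2 + 2) + 0, 7)*103 - 80 = (7*(4 + 7)/(8 + 7))*103 - 80 = (7*11/15)*103 - 80 = (7*(1/15)*11)*103 - 80 = (77/15)*103 - 80 = 7931/15 - 80 = 6731/15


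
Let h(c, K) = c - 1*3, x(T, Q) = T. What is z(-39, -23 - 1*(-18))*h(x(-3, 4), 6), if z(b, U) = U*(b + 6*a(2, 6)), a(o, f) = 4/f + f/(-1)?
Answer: -2130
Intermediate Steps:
a(o, f) = -f + 4/f (a(o, f) = 4/f + f*(-1) = 4/f - f = -f + 4/f)
h(c, K) = -3 + c (h(c, K) = c - 3 = -3 + c)
z(b, U) = U*(-32 + b) (z(b, U) = U*(b + 6*(-1*6 + 4/6)) = U*(b + 6*(-6 + 4*(1/6))) = U*(b + 6*(-6 + 2/3)) = U*(b + 6*(-16/3)) = U*(b - 32) = U*(-32 + b))
z(-39, -23 - 1*(-18))*h(x(-3, 4), 6) = ((-23 - 1*(-18))*(-32 - 39))*(-3 - 3) = ((-23 + 18)*(-71))*(-6) = -5*(-71)*(-6) = 355*(-6) = -2130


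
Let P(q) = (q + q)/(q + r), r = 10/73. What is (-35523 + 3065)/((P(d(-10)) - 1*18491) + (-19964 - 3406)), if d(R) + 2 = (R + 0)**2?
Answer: 29066139/37484737 ≈ 0.77541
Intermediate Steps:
d(R) = -2 + R**2 (d(R) = -2 + (R + 0)**2 = -2 + R**2)
r = 10/73 (r = 10*(1/73) = 10/73 ≈ 0.13699)
P(q) = 2*q/(10/73 + q) (P(q) = (q + q)/(q + 10/73) = (2*q)/(10/73 + q) = 2*q/(10/73 + q))
(-35523 + 3065)/((P(d(-10)) - 1*18491) + (-19964 - 3406)) = (-35523 + 3065)/((146*(-2 + (-10)**2)/(10 + 73*(-2 + (-10)**2)) - 1*18491) + (-19964 - 3406)) = -32458/((146*(-2 + 100)/(10 + 73*(-2 + 100)) - 18491) - 23370) = -32458/((146*98/(10 + 73*98) - 18491) - 23370) = -32458/((146*98/(10 + 7154) - 18491) - 23370) = -32458/((146*98/7164 - 18491) - 23370) = -32458/((146*98*(1/7164) - 18491) - 23370) = -32458/((3577/1791 - 18491) - 23370) = -32458/(-33113804/1791 - 23370) = -32458/(-74969474/1791) = -32458*(-1791/74969474) = 29066139/37484737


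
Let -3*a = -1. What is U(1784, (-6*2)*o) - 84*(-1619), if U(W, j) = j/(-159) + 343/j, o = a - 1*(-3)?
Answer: 864881623/6360 ≈ 1.3599e+5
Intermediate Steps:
a = 1/3 (a = -1/3*(-1) = 1/3 ≈ 0.33333)
o = 10/3 (o = 1/3 - 1*(-3) = 1/3 + 3 = 10/3 ≈ 3.3333)
U(W, j) = 343/j - j/159 (U(W, j) = j*(-1/159) + 343/j = -j/159 + 343/j = 343/j - j/159)
U(1784, (-6*2)*o) - 84*(-1619) = (343/((-6*2*(10/3))) - (-6*2)*10/(159*3)) - 84*(-1619) = (343/((-12*10/3)) - (-4)*10/(53*3)) - 1*(-135996) = (343/(-40) - 1/159*(-40)) + 135996 = (343*(-1/40) + 40/159) + 135996 = (-343/40 + 40/159) + 135996 = -52937/6360 + 135996 = 864881623/6360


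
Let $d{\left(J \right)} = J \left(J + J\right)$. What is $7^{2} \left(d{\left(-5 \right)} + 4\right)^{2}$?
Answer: $142884$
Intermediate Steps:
$d{\left(J \right)} = 2 J^{2}$ ($d{\left(J \right)} = J 2 J = 2 J^{2}$)
$7^{2} \left(d{\left(-5 \right)} + 4\right)^{2} = 7^{2} \left(2 \left(-5\right)^{2} + 4\right)^{2} = 49 \left(2 \cdot 25 + 4\right)^{2} = 49 \left(50 + 4\right)^{2} = 49 \cdot 54^{2} = 49 \cdot 2916 = 142884$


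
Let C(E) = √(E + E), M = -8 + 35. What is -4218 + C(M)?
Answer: -4218 + 3*√6 ≈ -4210.6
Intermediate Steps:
M = 27
C(E) = √2*√E (C(E) = √(2*E) = √2*√E)
-4218 + C(M) = -4218 + √2*√27 = -4218 + √2*(3*√3) = -4218 + 3*√6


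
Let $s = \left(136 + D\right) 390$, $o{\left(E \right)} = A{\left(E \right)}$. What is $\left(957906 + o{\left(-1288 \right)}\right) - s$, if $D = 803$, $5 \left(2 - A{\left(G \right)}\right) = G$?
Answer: $\frac{2959778}{5} \approx 5.9196 \cdot 10^{5}$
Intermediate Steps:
$A{\left(G \right)} = 2 - \frac{G}{5}$
$o{\left(E \right)} = 2 - \frac{E}{5}$
$s = 366210$ ($s = \left(136 + 803\right) 390 = 939 \cdot 390 = 366210$)
$\left(957906 + o{\left(-1288 \right)}\right) - s = \left(957906 + \left(2 - - \frac{1288}{5}\right)\right) - 366210 = \left(957906 + \left(2 + \frac{1288}{5}\right)\right) - 366210 = \left(957906 + \frac{1298}{5}\right) - 366210 = \frac{4790828}{5} - 366210 = \frac{2959778}{5}$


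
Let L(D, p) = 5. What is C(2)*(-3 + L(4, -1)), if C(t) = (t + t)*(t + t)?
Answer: 32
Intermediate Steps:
C(t) = 4*t² (C(t) = (2*t)*(2*t) = 4*t²)
C(2)*(-3 + L(4, -1)) = (4*2²)*(-3 + 5) = (4*4)*2 = 16*2 = 32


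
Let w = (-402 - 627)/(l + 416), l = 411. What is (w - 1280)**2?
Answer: 1122728848921/683929 ≈ 1.6416e+6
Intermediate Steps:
w = -1029/827 (w = (-402 - 627)/(411 + 416) = -1029/827 ≈ -1.2443)
(w - 1280)**2 = (-1029/827 - 1280)**2 = (-1059589/827)**2 = 1122728848921/683929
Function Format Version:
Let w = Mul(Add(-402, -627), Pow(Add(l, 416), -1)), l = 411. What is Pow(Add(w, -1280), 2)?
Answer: Rational(1122728848921, 683929) ≈ 1.6416e+6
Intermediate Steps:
w = Rational(-1029, 827) (w = Mul(Add(-402, -627), Pow(Add(411, 416), -1)) = Mul(-1029, Pow(827, -1)) = Mul(-1029, Rational(1, 827)) = Rational(-1029, 827) ≈ -1.2443)
Pow(Add(w, -1280), 2) = Pow(Add(Rational(-1029, 827), -1280), 2) = Pow(Rational(-1059589, 827), 2) = Rational(1122728848921, 683929)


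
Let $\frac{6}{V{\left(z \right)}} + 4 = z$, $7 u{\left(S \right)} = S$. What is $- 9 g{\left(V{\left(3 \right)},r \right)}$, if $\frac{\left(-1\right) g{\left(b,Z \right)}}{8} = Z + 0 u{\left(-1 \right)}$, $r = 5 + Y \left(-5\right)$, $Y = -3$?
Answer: $1440$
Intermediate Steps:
$u{\left(S \right)} = \frac{S}{7}$
$V{\left(z \right)} = \frac{6}{-4 + z}$
$r = 20$ ($r = 5 - -15 = 5 + 15 = 20$)
$g{\left(b,Z \right)} = - 8 Z$ ($g{\left(b,Z \right)} = - 8 \left(Z + 0 \cdot \frac{1}{7} \left(-1\right)\right) = - 8 \left(Z + 0 \left(- \frac{1}{7}\right)\right) = - 8 \left(Z + 0\right) = - 8 Z$)
$- 9 g{\left(V{\left(3 \right)},r \right)} = - 9 \left(\left(-8\right) 20\right) = \left(-9\right) \left(-160\right) = 1440$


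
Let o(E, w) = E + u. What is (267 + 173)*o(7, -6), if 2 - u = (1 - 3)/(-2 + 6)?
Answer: 4180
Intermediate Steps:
u = 5/2 (u = 2 - (1 - 3)/(-2 + 6) = 2 - (-2)/4 = 2 - 1*(-½) = 2 + ½ = 5/2 ≈ 2.5000)
o(E, w) = 5/2 + E (o(E, w) = E + 5/2 = 5/2 + E)
(267 + 173)*o(7, -6) = (267 + 173)*(5/2 + 7) = 440*(19/2) = 4180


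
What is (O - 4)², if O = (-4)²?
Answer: 144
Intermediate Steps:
O = 16
(O - 4)² = (16 - 4)² = 12² = 144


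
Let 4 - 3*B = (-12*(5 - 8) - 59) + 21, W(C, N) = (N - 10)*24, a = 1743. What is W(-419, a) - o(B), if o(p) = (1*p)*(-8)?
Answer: 41608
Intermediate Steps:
W(C, N) = -240 + 24*N (W(C, N) = (-10 + N)*24 = -240 + 24*N)
B = 2 (B = 4/3 - ((-12*(5 - 8) - 59) + 21)/3 = 4/3 - ((-12*(-3) - 59) + 21)/3 = 4/3 - ((36 - 59) + 21)/3 = 4/3 - (-23 + 21)/3 = 4/3 - 1/3*(-2) = 4/3 + 2/3 = 2)
o(p) = -8*p (o(p) = p*(-8) = -8*p)
W(-419, a) - o(B) = (-240 + 24*1743) - (-8)*2 = (-240 + 41832) - 1*(-16) = 41592 + 16 = 41608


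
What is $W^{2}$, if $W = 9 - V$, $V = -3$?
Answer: $144$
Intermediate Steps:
$W = 12$ ($W = 9 - -3 = 9 + 3 = 12$)
$W^{2} = 12^{2} = 144$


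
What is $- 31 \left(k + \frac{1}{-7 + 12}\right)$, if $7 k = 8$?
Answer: $- \frac{1457}{35} \approx -41.629$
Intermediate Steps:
$k = \frac{8}{7}$ ($k = \frac{1}{7} \cdot 8 = \frac{8}{7} \approx 1.1429$)
$- 31 \left(k + \frac{1}{-7 + 12}\right) = - 31 \left(\frac{8}{7} + \frac{1}{-7 + 12}\right) = - 31 \left(\frac{8}{7} + \frac{1}{5}\right) = \left(-31\right) \frac{47}{35} = - \frac{1457}{35}$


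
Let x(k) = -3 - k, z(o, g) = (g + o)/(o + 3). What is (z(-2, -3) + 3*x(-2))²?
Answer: 64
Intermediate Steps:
z(o, g) = (g + o)/(3 + o)
(z(-2, -3) + 3*x(-2))² = ((-3 - 2)/(3 - 2) + 3*(-3 - 1*(-2)))² = (-5/1 + 3*(-3 + 2))² = (1*(-5) + 3*(-1))² = (-5 - 3)² = (-8)² = 64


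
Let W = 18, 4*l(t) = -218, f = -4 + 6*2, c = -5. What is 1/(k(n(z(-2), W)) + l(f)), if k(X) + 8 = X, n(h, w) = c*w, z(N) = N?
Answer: -2/305 ≈ -0.0065574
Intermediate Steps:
f = 8 (f = -4 + 12 = 8)
l(t) = -109/2 (l(t) = (¼)*(-218) = -109/2)
n(h, w) = -5*w
k(X) = -8 + X
1/(k(n(z(-2), W)) + l(f)) = 1/((-8 - 5*18) - 109/2) = 1/((-8 - 90) - 109/2) = 1/(-98 - 109/2) = 1/(-305/2) = -2/305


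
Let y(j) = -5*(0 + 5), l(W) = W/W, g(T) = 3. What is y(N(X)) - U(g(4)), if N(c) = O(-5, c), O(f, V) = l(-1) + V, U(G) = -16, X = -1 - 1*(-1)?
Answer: -9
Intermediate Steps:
l(W) = 1
X = 0 (X = -1 + 1 = 0)
O(f, V) = 1 + V
N(c) = 1 + c
y(j) = -25 (y(j) = -5*5 = -25)
y(N(X)) - U(g(4)) = -25 - 1*(-16) = -25 + 16 = -9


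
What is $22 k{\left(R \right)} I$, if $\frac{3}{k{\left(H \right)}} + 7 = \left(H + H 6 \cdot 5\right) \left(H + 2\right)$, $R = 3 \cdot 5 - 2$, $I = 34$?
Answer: $\frac{1122}{3019} \approx 0.37165$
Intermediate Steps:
$R = 13$ ($R = 15 - 2 = 13$)
$k{\left(H \right)} = \frac{3}{-7 + 31 H \left(2 + H\right)}$ ($k{\left(H \right)} = \frac{3}{-7 + \left(H + H 6 \cdot 5\right) \left(H + 2\right)} = \frac{3}{-7 + \left(H + 6 H 5\right) \left(2 + H\right)} = \frac{3}{-7 + \left(H + 30 H\right) \left(2 + H\right)} = \frac{3}{-7 + 31 H \left(2 + H\right)}$)
$22 k{\left(R \right)} I = 22 \frac{3}{-7 + 31 \cdot 13^{2} + 62 \cdot 13} \cdot 34 = 22 \frac{3}{-7 + 31 \cdot 169 + 806} \cdot 34 = 22 \frac{3}{-7 + 5239 + 806} \cdot 34 = 22 \cdot \frac{3}{6038} \cdot 34 = \frac{33}{3019} \cdot 34 = \frac{1122}{3019}$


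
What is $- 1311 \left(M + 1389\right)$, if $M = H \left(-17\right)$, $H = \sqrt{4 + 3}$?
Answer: $-1820979 + 22287 \sqrt{7} \approx -1.762 \cdot 10^{6}$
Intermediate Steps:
$H = \sqrt{7} \approx 2.6458$
$M = - 17 \sqrt{7}$ ($M = \sqrt{7} \left(-17\right) = - 17 \sqrt{7} \approx -44.978$)
$- 1311 \left(M + 1389\right) = - 1311 \left(- 17 \sqrt{7} + 1389\right) = - 1311 \left(1389 - 17 \sqrt{7}\right) = -1820979 + 22287 \sqrt{7}$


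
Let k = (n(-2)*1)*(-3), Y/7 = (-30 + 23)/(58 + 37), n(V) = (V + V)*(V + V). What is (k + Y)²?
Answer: 21242881/9025 ≈ 2353.8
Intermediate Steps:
n(V) = 4*V² (n(V) = (2*V)*(2*V) = 4*V²)
Y = -49/95 (Y = 7*((-30 + 23)/(58 + 37)) = 7*(-7/95) = -49/95 ≈ -0.51579)
k = -48 (k = ((4*(-2)²)*1)*(-3) = ((4*4)*1)*(-3) = (16*1)*(-3) = 16*(-3) = -48)
(k + Y)² = (-48 - 49/95)² = (-4609/95)² = 21242881/9025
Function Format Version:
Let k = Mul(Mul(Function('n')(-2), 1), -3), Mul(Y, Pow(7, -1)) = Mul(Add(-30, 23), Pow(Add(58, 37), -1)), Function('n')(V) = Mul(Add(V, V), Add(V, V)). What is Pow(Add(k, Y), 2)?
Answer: Rational(21242881, 9025) ≈ 2353.8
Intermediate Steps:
Function('n')(V) = Mul(4, Pow(V, 2)) (Function('n')(V) = Mul(Mul(2, V), Mul(2, V)) = Mul(4, Pow(V, 2)))
Y = Rational(-49, 95) (Y = Mul(7, Mul(Add(-30, 23), Pow(Add(58, 37), -1))) = Mul(7, Mul(-7, Pow(95, -1))) = Mul(7, Mul(-7, Rational(1, 95))) = Mul(7, Rational(-7, 95)) = Rational(-49, 95) ≈ -0.51579)
k = -48 (k = Mul(Mul(Mul(4, Pow(-2, 2)), 1), -3) = Mul(Mul(Mul(4, 4), 1), -3) = Mul(Mul(16, 1), -3) = Mul(16, -3) = -48)
Pow(Add(k, Y), 2) = Pow(Add(-48, Rational(-49, 95)), 2) = Pow(Rational(-4609, 95), 2) = Rational(21242881, 9025)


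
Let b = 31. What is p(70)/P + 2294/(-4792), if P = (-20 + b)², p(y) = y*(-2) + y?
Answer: -306507/289916 ≈ -1.0572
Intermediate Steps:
p(y) = -y (p(y) = -2*y + y = -y)
P = 121 (P = (-20 + 31)² = 11² = 121)
p(70)/P + 2294/(-4792) = -1*70/121 + 2294/(-4792) = -70*1/121 + 2294*(-1/4792) = -70/121 - 1147/2396 = -306507/289916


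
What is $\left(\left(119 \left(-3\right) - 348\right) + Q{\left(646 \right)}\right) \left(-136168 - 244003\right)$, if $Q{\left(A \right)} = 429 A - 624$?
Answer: $-104853062655$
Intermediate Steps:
$Q{\left(A \right)} = -624 + 429 A$
$\left(\left(119 \left(-3\right) - 348\right) + Q{\left(646 \right)}\right) \left(-136168 - 244003\right) = \left(\left(119 \left(-3\right) - 348\right) + \left(-624 + 429 \cdot 646\right)\right) \left(-136168 - 244003\right) = \left(\left(-357 - 348\right) + \left(-624 + 277134\right)\right) \left(-380171\right) = \left(-705 + 276510\right) \left(-380171\right) = 275805 \left(-380171\right) = -104853062655$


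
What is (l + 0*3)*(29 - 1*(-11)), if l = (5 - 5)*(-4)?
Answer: 0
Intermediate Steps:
l = 0 (l = 0*(-4) = 0)
(l + 0*3)*(29 - 1*(-11)) = (0 + 0*3)*(29 - 1*(-11)) = (0 + 0)*(29 + 11) = 0*40 = 0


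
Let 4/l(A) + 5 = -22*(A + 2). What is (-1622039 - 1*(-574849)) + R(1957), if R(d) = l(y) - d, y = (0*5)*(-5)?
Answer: -51408207/49 ≈ -1.0491e+6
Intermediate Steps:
y = 0 (y = 0*(-5) = 0)
l(A) = 4/(-49 - 22*A) (l(A) = 4/(-5 - 22*(A + 2)) = 4/(-5 - 22*(2 + A)) = 4/(-5 + (-44 - 22*A)) = 4/(-49 - 22*A))
R(d) = -4/49 - d (R(d) = -4/(49 + 22*0) - d = -4/(49 + 0) - d = -4/49 - d)
(-1622039 - 1*(-574849)) + R(1957) = (-1622039 - 1*(-574849)) + (-4/49 - 1*1957) = (-1622039 + 574849) + (-4/49 - 1957) = -1047190 - 95897/49 = -51408207/49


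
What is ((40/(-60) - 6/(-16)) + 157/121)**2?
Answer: 8532241/8433216 ≈ 1.0117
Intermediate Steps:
((40/(-60) - 6/(-16)) + 157/121)**2 = ((40*(-1/60) - 6*(-1/16)) + 157*(1/121))**2 = ((-2/3 + 3/8) + 157/121)**2 = (-7/24 + 157/121)**2 = (2921/2904)**2 = 8532241/8433216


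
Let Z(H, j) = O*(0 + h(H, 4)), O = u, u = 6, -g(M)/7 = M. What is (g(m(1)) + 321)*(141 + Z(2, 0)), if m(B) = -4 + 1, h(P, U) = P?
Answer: 52326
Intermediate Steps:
m(B) = -3
g(M) = -7*M
O = 6
Z(H, j) = 6*H (Z(H, j) = 6*(0 + H) = 6*H)
(g(m(1)) + 321)*(141 + Z(2, 0)) = (-7*(-3) + 321)*(141 + 6*2) = (21 + 321)*(141 + 12) = 342*153 = 52326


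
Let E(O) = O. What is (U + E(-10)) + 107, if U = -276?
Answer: -179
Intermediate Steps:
(U + E(-10)) + 107 = (-276 - 10) + 107 = -286 + 107 = -179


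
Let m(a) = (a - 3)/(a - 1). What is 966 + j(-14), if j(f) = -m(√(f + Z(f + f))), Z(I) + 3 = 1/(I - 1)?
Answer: 504637/523 - 2*I*√14326/523 ≈ 964.89 - 0.45771*I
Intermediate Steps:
Z(I) = -3 + 1/(-1 + I) (Z(I) = -3 + 1/(I - 1) = -3 + 1/(-1 + I))
m(a) = (-3 + a)/(-1 + a)
j(f) = -(-3 + √(f + (4 - 6*f)/(-1 + 2*f)))/(-1 + √(f + (4 - 6*f)/(-1 + 2*f))) (j(f) = -(-3 + √(f + (4 - 3*(f + f))/(-1 + (f + f))))/(-1 + √(f + (4 - 3*(f + f))/(-1 + (f + f)))) = -(-3 + √(f + (4 - 6*f)/(-1 + 2*f)))/(-1 + √(f + (4 - 6*f)/(-1 + 2*f))))
966 + j(-14) = 966 + (3 - √((4 - 7*(-14) + 2*(-14)²)/(-1 + 2*(-14))))/(-1 + √((4 - 7*(-14) + 2*(-14)²)/(-1 + 2*(-14)))) = 966 + (3 - √((4 + 98 + 2*196)/(-1 - 28)))/(-1 + √((4 + 98 + 2*196)/(-1 - 28))) = 966 + (3 - √((4 + 98 + 392)/(-29)))/(-1 + √((4 + 98 + 392)/(-29))) = 966 + (3 - √(-1/29*494))/(-1 + √(-1/29*494)) = 966 + (3 - √(-494/29))/(-1 + √(-494/29)) = 966 + (3 - I*√14326/29)/(-1 + I*√14326/29)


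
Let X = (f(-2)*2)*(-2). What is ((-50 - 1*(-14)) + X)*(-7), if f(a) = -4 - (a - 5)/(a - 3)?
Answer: 504/5 ≈ 100.80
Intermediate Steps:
f(a) = -4 - (-5 + a)/(-3 + a)
X = 108/5 (X = (((17 - 5*(-2))/(-3 - 2))*2)*(-2) = (((17 + 10)/(-5))*2)*(-2) = (-⅕*27*2)*(-2) = -27/5*2*(-2) = -54/5*(-2) = 108/5 ≈ 21.600)
((-50 - 1*(-14)) + X)*(-7) = ((-50 - 1*(-14)) + 108/5)*(-7) = ((-50 + 14) + 108/5)*(-7) = (-36 + 108/5)*(-7) = -72/5*(-7) = 504/5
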